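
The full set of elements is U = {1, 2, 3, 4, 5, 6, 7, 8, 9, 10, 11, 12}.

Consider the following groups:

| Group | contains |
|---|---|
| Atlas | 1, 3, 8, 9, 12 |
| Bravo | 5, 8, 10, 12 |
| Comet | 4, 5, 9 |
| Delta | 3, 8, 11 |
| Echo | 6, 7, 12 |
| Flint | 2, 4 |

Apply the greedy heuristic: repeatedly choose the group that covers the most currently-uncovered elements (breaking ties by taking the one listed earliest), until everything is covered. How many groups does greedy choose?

Greedy: pick Atlas (covers 5 new) → pick Bravo (covers 2 new) → pick Echo (covers 2 new) → pick Flint (covers 2 new) → pick Delta (covers 1 new). Total picks: 5.

5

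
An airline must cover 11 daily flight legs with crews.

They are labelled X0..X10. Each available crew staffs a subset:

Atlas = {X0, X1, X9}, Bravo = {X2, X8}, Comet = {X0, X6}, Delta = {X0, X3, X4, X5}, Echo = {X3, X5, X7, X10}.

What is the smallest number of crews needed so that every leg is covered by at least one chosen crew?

Take {Atlas, Bravo, Comet, Delta, Echo}. Their union is {X0, X1, X2, X3, X4, X5, X6, X7, X8, X9, X10}, which is all 11 legs.
Only Delta contains X4, so Delta is forced; the remaining 7 legs need at least 4 more crews (each remaining crew adds at most 2) — so at least 5 crews are needed, and 5 is optimal.

5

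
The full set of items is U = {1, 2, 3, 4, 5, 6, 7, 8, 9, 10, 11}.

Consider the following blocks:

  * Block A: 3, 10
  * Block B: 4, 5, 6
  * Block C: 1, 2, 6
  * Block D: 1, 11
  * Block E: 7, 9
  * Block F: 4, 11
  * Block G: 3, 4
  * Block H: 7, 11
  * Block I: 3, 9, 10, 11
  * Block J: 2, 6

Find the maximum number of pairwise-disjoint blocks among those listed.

A, C, E, F are pairwise disjoint (A={3,10}; C={1,2,6}; E={7,9}; F={4,11}).
Every remaining block overlaps one of these, and no 5 of the listed blocks are pairwise disjoint, so 4 is the maximum.

4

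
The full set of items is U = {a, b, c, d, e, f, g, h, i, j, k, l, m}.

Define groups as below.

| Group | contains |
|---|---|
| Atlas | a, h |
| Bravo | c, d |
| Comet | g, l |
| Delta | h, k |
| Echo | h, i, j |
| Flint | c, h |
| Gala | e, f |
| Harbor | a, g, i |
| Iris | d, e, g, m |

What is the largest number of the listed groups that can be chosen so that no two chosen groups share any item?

4

Bravo, Comet, Delta, Gala are pairwise disjoint (Bravo={c,d}; Comet={g,l}; Delta={h,k}; Gala={e,f}).
Every remaining group overlaps one of these, and no 5 of the listed groups are pairwise disjoint, so 4 is the maximum.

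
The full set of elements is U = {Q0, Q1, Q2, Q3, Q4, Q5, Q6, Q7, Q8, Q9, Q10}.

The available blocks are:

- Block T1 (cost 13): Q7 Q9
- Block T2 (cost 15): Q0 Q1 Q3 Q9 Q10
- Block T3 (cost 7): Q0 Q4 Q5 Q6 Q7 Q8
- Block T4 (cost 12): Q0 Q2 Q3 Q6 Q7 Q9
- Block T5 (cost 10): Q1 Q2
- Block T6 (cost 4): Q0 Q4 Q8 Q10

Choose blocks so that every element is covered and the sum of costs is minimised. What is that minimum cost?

T2, T3, T5 together cover every element (T2 ∪ T3 ∪ T5 = {Q0, Q1, Q2, Q3, Q4, Q5, Q6, Q7, Q8, Q9, Q10}); total cost 15 + 7 + 10 = 32.
The greedy pick T6, T3, T4, T5 costs 33; no covering selection beats 32.

32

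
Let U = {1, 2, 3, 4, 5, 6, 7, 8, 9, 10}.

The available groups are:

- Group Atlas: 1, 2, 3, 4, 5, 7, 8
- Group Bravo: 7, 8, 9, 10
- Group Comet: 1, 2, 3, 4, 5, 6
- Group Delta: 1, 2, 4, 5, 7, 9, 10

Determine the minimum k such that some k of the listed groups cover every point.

Take {Bravo, Comet}. Their union is {1, 2, 3, 4, 5, 6, 7, 8, 9, 10}, which is all 10 points.
No single group has all 10 points (the largest, Atlas, has 7), so 2 is optimal.

2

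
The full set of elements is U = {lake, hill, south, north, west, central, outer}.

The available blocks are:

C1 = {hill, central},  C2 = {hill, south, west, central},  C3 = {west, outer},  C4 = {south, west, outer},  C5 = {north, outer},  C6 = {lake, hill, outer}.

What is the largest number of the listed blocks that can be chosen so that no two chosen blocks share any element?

2

C1, C5 are pairwise disjoint (C1={hill,central}; C5={north,outer}).
Every remaining block overlaps one of these, and no 3 of the listed blocks are pairwise disjoint, so 2 is the maximum.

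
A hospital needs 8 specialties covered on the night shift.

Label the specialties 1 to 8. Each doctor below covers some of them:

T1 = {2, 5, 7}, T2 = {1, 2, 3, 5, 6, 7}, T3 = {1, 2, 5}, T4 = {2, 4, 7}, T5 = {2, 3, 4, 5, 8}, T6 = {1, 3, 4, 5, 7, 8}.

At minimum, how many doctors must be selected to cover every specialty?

Take {T2, T6}. Their union is {1, 2, 3, 4, 5, 6, 7, 8}, which is all 8 specialties.
No single doctor has all 8 specialties (the largest, T2, has 6), so 2 is optimal.

2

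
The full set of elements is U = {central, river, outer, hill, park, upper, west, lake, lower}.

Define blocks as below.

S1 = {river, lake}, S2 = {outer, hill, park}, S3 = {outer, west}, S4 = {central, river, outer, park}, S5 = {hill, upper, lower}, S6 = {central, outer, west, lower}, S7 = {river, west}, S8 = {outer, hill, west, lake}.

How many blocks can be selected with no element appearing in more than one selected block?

3

S1, S3, S5 are pairwise disjoint (S1={river,lake}; S3={outer,west}; S5={hill,upper,lower}).
Every remaining block overlaps one of these, and no 4 of the listed blocks are pairwise disjoint, so 3 is the maximum.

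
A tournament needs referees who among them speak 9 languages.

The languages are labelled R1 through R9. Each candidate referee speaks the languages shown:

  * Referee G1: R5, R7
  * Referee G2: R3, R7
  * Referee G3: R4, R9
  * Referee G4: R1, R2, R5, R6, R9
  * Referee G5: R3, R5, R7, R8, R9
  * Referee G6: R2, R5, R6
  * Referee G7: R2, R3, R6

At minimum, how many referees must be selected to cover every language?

3

G3 and G4 and G5 together: G3 ∪ G4 ∪ G5 = {R1, R2, R3, R4, R5, R6, R7, R8, R9} — every language is covered.
Only G4 contains R1, so G4 is forced; the remaining 4 languages need at least 2 more referees (each remaining referee adds at most 3) — so at least 3 referees are needed, and 3 is optimal.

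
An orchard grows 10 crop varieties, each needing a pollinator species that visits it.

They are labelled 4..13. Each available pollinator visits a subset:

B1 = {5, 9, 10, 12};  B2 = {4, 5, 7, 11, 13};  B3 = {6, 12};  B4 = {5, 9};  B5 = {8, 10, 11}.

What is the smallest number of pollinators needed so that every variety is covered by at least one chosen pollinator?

B2 and B3 and B4 and B5 together: B2 ∪ B3 ∪ B4 ∪ B5 = {4, 5, 6, 7, 8, 9, 10, 11, 12, 13} — every variety is covered.
No 3 of the 5 pollinators cover everything (all 10 combinations miss at least one variety), so 4 is optimal.

4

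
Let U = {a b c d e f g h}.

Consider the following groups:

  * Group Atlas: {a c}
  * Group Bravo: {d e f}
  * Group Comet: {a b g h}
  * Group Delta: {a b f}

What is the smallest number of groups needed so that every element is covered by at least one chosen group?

Take {Atlas, Bravo, Comet}. Their union is {a, b, c, d, e, f, g, h}, which is all 8 elements.
Only Atlas contains c, so Atlas is forced; the remaining 6 elements need at least 2 more groups (each remaining group adds at most 3) — so at least 3 groups are needed, and 3 is optimal.

3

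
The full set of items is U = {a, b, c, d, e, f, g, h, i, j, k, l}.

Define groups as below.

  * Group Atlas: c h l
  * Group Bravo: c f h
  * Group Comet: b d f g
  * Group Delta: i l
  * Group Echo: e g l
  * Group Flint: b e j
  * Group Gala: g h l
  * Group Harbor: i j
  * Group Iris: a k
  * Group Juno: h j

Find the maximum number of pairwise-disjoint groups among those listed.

Comet, Delta, Iris, Juno are pairwise disjoint (Comet={b,d,f,g}; Delta={i,l}; Iris={a,k}; Juno={h,j}).
Every remaining group overlaps one of these, and no 5 of the listed groups are pairwise disjoint, so 4 is the maximum.

4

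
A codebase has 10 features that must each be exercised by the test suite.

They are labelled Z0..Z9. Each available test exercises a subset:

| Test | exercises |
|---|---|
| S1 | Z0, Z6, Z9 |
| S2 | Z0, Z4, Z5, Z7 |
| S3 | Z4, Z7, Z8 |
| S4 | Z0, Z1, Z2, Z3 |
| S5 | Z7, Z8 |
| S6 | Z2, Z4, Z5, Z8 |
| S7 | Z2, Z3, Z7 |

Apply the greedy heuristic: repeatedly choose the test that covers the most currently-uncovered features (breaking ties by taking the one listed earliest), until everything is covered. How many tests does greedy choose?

4

Greedy: pick S2 (covers 4 new) → pick S4 (covers 3 new) → pick S1 (covers 2 new) → pick S3 (covers 1 new). Total picks: 4.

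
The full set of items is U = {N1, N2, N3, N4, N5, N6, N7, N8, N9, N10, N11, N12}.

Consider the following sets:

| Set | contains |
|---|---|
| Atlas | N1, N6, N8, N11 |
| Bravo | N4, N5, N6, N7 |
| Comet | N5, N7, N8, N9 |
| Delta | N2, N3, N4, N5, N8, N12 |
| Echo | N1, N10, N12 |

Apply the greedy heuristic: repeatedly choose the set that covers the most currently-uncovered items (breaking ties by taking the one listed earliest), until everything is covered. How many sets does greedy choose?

Greedy: pick Delta (covers 6 new) → pick Atlas (covers 3 new) → pick Comet (covers 2 new) → pick Echo (covers 1 new). Total picks: 4.

4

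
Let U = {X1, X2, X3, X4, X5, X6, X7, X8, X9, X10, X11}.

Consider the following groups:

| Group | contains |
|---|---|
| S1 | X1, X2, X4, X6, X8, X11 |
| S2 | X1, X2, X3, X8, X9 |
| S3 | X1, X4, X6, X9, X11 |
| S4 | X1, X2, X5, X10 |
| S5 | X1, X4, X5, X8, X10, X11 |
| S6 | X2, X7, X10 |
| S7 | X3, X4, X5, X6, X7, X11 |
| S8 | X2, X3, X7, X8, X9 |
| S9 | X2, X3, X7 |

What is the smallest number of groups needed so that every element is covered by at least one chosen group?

3

Take {S3, S5, S9}. Their union is {X1, X2, X3, X4, X5, X6, X7, X8, X9, X10, X11}, which is all 11 elements.
No 2 of the 9 groups cover everything (all 36 combinations miss at least one element), so 3 is optimal.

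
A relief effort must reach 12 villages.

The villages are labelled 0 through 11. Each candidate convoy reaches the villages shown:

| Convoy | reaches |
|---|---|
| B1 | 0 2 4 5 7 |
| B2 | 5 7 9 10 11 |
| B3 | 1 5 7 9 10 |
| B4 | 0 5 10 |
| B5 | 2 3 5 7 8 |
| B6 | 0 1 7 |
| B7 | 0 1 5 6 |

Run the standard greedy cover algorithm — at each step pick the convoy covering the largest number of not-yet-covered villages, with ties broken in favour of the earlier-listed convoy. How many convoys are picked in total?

4

Greedy: pick B1 (covers 5 new) → pick B2 (covers 3 new) → pick B5 (covers 2 new) → pick B7 (covers 2 new). Total picks: 4.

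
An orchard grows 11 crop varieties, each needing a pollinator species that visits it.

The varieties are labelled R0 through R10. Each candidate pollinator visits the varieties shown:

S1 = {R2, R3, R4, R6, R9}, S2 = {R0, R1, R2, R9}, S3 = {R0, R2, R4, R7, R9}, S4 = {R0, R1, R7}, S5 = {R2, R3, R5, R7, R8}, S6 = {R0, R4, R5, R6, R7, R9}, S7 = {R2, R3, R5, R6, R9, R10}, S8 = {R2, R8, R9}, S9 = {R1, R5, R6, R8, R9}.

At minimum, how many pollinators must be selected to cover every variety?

3

Take {S6, S7, S9}. Their union is {R0, R1, R2, R3, R4, R5, R6, R7, R8, R9, R10}, which is all 11 varieties.
Only S7 contains R10, so S7 is forced; the remaining 5 varieties need at least 2 more pollinators (each remaining pollinator adds at most 3) — so at least 3 pollinators are needed, and 3 is optimal.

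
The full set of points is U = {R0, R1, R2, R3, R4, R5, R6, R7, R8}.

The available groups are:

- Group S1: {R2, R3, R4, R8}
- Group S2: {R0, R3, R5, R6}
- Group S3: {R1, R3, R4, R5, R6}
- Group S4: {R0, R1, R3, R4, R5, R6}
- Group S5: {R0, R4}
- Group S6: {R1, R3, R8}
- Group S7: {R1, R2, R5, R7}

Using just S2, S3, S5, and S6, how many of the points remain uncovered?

Union of S2, S3, S5, S6 = {R0, R1, R3, R4, R5, R6, R8}.
Not covered: R2, R7 — 2 points.

2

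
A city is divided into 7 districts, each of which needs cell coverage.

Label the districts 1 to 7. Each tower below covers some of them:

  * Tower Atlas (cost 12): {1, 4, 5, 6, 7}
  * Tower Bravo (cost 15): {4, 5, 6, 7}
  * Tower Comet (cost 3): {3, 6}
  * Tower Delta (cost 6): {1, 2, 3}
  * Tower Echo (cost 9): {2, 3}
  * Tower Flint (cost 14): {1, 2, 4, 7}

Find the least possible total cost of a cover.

18

Atlas, Delta together cover every district (Atlas ∪ Delta = {1, 2, 3, 4, 5, 6, 7}); total cost 12 + 6 = 18.
The greedy pick Comet, Atlas, Delta costs 21; no covering selection beats 18.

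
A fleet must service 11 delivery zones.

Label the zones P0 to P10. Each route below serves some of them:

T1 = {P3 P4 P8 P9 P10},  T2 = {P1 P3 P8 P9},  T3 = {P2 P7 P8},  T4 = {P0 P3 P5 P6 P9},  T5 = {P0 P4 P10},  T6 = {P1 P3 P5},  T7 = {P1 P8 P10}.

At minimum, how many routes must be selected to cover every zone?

4

Take {T1, T3, T4, T7}. Their union is {P0, P1, P2, P3, P4, P5, P6, P7, P8, P9, P10}, which is all 11 zones.
No 3 of the 7 routes cover everything (all 35 combinations miss at least one zone), so 4 is optimal.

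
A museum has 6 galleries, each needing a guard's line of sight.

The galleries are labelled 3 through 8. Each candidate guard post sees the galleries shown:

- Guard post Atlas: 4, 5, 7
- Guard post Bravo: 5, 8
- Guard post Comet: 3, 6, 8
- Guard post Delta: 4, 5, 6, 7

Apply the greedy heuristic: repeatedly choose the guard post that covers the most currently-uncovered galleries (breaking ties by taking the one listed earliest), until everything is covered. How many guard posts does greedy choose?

2

Greedy: pick Delta (covers 4 new) → pick Comet (covers 2 new). Total picks: 2.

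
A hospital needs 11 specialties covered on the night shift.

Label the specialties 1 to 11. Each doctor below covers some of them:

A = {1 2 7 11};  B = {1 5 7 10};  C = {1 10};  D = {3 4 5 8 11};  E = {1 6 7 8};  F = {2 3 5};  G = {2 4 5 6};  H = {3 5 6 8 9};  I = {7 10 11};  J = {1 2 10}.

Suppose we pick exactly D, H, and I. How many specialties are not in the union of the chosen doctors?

Union of D, H, I = {3, 4, 5, 6, 7, 8, 9, 10, 11}.
Not covered: 1, 2 — 2 specialties.

2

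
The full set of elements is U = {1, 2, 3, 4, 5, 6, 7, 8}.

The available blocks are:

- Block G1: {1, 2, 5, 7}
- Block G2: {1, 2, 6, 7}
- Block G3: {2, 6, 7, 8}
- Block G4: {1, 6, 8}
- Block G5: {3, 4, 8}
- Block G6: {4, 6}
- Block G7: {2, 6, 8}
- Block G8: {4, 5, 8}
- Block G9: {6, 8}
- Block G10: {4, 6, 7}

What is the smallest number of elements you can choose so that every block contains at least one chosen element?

H = {4, 5, 6} meets every block (each contains at least one member of H), and |H| = 3.
No choice of 2 elements meets every block, so 3 is the minimum.

3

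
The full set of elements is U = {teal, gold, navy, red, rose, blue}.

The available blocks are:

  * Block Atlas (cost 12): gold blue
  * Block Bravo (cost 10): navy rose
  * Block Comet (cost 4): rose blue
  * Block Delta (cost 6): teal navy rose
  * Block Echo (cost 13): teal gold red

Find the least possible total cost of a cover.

Comet, Delta, Echo together cover every element (Comet ∪ Delta ∪ Echo = {teal, gold, navy, red, rose, blue}); total cost 4 + 6 + 13 = 23.
No covering selection has total cost below 23.

23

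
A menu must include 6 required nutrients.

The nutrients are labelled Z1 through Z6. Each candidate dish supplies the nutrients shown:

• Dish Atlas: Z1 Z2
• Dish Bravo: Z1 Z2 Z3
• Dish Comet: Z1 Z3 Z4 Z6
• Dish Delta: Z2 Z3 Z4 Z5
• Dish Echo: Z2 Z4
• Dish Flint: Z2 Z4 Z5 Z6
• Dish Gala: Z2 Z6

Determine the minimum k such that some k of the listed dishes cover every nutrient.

Take {Comet, Flint}. Their union is {Z1, Z2, Z3, Z4, Z5, Z6}, which is all 6 nutrients.
No single dish has all 6 nutrients (the largest, Comet, has 4), so 2 is optimal.

2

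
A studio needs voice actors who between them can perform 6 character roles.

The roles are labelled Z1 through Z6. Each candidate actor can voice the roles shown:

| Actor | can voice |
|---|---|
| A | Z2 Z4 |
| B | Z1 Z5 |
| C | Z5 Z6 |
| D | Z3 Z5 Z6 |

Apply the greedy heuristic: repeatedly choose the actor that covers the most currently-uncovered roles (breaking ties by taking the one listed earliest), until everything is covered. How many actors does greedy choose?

Greedy: pick D (covers 3 new) → pick A (covers 2 new) → pick B (covers 1 new). Total picks: 3.

3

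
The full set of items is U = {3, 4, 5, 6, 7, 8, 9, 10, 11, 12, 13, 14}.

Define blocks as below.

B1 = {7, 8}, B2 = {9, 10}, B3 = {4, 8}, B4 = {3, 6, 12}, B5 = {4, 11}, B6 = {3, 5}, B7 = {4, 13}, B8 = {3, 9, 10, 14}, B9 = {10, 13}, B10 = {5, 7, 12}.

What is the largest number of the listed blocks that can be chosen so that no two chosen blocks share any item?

4

B1, B2, B6, B7 are pairwise disjoint (B1={7,8}; B2={9,10}; B6={3,5}; B7={4,13}).
Every remaining block overlaps one of these, and no 5 of the listed blocks are pairwise disjoint, so 4 is the maximum.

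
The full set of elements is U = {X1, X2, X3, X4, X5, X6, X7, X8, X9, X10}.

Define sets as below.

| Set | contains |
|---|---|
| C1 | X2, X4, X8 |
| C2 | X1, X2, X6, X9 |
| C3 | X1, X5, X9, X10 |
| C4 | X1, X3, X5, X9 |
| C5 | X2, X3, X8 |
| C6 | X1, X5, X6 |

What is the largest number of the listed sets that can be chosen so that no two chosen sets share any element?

2

C5, C6 are pairwise disjoint (C5={X2,X3,X8}; C6={X1,X5,X6}).
Every remaining set overlaps one of these, and no 3 of the listed sets are pairwise disjoint, so 2 is the maximum.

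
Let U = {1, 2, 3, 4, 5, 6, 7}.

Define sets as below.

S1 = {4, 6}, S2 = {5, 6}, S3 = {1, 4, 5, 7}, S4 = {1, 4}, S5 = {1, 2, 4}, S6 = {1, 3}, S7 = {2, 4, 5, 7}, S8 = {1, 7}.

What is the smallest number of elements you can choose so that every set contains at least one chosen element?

3

Take H = {1, 4, 5}. Each listed set contains at least one of these, so H is a hitting set of size 3.
No choice of 2 elements meets every set, so 3 is the minimum.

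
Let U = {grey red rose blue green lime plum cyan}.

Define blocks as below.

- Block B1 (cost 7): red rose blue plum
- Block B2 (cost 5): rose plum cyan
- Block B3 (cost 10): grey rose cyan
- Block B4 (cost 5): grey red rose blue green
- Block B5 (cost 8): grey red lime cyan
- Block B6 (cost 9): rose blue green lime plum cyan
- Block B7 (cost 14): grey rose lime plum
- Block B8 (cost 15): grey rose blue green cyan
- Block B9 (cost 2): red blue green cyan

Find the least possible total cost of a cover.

14

B4, B6 together cover every item (B4 ∪ B6 = {grey, red, rose, blue, green, lime, plum, cyan}); total cost 5 + 9 = 14.
The greedy pick B9, B2, B5 costs 15; no covering selection beats 14.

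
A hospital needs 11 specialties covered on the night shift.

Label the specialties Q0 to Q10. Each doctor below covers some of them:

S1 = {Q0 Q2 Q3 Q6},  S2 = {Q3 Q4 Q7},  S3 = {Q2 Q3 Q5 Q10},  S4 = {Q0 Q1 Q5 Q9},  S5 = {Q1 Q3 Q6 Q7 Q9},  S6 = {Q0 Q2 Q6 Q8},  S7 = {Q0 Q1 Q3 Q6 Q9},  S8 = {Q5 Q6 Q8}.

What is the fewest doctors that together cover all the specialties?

Take {S2, S3, S6, S7}. Their union is {Q0, Q1, Q2, Q3, Q4, Q5, Q6, Q7, Q8, Q9, Q10}, which is all 11 specialties.
No 3 of the 8 doctors cover everything (all 56 combinations miss at least one specialty), so 4 is optimal.

4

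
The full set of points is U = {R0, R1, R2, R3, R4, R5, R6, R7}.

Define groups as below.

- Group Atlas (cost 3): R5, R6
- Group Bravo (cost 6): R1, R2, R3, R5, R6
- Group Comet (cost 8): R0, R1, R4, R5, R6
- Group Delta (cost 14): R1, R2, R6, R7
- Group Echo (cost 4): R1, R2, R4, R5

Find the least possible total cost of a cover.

28

Bravo, Comet, Delta together cover every point (Bravo ∪ Comet ∪ Delta = {R0, R1, R2, R3, R4, R5, R6, R7}); total cost 6 + 8 + 14 = 28.
The greedy pick Echo, Atlas, Bravo, Comet, Delta costs 35; no covering selection beats 28.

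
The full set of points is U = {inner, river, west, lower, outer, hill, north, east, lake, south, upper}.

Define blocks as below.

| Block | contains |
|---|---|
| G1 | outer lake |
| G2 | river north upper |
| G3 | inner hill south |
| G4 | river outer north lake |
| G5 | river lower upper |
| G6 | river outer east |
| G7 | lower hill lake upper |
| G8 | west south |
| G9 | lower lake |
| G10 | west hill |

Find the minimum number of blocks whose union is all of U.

G3, G4, G5, G6, and G8 cover everything between them: the union {inner, river, west, lower, outer, hill, north, east, lake, south, upper} is all of U.
No 4 of the 10 blocks cover everything (all 210 combinations miss at least one point), so 5 is optimal.

5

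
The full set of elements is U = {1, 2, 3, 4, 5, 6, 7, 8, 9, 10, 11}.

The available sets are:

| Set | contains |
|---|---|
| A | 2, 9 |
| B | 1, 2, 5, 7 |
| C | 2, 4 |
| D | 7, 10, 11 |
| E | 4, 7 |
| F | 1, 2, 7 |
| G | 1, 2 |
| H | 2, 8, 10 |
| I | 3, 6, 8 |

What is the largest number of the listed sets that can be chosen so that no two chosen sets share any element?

3

D, G, I are pairwise disjoint (D={7,10,11}; G={1,2}; I={3,6,8}).
Every remaining set overlaps one of these, and no 4 of the listed sets are pairwise disjoint, so 3 is the maximum.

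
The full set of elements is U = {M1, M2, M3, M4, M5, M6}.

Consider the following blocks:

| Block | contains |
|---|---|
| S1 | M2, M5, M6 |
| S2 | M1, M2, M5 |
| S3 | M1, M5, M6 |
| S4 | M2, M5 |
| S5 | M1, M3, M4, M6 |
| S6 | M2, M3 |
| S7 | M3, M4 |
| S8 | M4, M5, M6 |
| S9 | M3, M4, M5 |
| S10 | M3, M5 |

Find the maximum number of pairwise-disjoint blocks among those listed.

2

S1, S7 are pairwise disjoint (S1={M2,M5,M6}; S7={M3,M4}).
Every remaining block overlaps one of these, and no 3 of the listed blocks are pairwise disjoint, so 2 is the maximum.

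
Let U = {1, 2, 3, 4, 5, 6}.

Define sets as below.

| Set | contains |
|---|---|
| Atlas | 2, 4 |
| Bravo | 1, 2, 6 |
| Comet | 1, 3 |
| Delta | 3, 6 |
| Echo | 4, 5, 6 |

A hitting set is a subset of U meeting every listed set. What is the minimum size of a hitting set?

3

Take H = {2, 3, 5}. Each listed set contains at least one of these, so H is a hitting set of size 3.
No choice of 2 points meets every set, so 3 is the minimum.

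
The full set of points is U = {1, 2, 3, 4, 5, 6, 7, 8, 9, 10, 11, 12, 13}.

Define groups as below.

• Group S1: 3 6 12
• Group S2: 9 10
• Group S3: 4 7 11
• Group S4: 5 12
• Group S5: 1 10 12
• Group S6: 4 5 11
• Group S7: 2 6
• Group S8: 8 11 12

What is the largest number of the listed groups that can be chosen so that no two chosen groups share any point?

S2, S3, S4, S7 are pairwise disjoint (S2={9,10}; S3={4,7,11}; S4={5,12}; S7={2,6}).
Every remaining group overlaps one of these, and no 5 of the listed groups are pairwise disjoint, so 4 is the maximum.

4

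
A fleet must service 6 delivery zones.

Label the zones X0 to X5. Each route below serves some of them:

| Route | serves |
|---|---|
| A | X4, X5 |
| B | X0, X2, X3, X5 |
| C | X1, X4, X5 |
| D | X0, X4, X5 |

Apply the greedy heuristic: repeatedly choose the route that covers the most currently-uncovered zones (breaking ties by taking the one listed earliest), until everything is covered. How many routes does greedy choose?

Greedy: pick B (covers 4 new) → pick C (covers 2 new). Total picks: 2.

2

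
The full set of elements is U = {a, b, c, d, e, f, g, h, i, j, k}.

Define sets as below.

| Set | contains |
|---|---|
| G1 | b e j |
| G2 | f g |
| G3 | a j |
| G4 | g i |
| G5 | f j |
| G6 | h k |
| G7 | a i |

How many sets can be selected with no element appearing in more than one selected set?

4

G1, G2, G6, G7 are pairwise disjoint (G1={b,e,j}; G2={f,g}; G6={h,k}; G7={a,i}).
Every remaining set overlaps one of these, and no 5 of the listed sets are pairwise disjoint, so 4 is the maximum.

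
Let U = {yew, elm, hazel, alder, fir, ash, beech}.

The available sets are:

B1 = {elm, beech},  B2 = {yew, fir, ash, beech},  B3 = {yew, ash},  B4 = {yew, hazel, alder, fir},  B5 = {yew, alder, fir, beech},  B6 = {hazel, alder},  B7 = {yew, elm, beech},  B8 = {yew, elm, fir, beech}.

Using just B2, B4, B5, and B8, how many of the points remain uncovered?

Union of B2, B4, B5, B8 = {yew, elm, hazel, alder, fir, ash, beech} — that's every point, so 0 are uncovered.

0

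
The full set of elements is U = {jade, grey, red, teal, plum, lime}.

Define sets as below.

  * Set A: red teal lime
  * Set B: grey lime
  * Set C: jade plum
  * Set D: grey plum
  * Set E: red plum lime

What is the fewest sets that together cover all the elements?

Take {A, C, D}. Their union is {jade, grey, red, teal, plum, lime}, which is all 6 elements.
Only C contains jade, so C is forced; the remaining 4 elements need at least 2 more sets (each remaining set adds at most 3) — so at least 3 sets are needed, and 3 is optimal.

3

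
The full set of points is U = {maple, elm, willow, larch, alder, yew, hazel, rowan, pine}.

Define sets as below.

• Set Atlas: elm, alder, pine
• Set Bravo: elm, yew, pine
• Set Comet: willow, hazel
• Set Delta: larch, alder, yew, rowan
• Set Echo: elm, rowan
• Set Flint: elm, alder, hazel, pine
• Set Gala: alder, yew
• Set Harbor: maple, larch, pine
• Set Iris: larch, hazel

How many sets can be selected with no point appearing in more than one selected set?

4

Comet, Echo, Gala, Harbor are pairwise disjoint (Comet={willow,hazel}; Echo={elm,rowan}; Gala={alder,yew}; Harbor={maple,larch,pine}).
Every remaining set overlaps one of these, and no 5 of the listed sets are pairwise disjoint, so 4 is the maximum.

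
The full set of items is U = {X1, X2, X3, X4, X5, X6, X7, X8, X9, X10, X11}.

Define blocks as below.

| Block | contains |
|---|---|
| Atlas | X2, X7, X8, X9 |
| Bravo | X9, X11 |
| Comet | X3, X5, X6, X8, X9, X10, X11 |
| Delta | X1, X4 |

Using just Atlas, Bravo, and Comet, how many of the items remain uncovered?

2

Union of Atlas, Bravo, Comet = {X2, X3, X5, X6, X7, X8, X9, X10, X11}.
Not covered: X1, X4 — 2 items.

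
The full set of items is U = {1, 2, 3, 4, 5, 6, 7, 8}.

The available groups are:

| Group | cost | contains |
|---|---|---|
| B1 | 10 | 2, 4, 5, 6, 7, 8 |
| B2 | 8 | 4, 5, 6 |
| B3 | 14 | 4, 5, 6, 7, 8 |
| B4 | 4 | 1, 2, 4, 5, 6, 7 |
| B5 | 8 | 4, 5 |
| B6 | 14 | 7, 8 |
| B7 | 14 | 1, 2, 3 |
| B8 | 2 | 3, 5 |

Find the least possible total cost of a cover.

16

B1, B4, B8 together cover every item (B1 ∪ B4 ∪ B8 = {1, 2, 3, 4, 5, 6, 7, 8}); total cost 10 + 4 + 2 = 16.
No covering selection has total cost below 16.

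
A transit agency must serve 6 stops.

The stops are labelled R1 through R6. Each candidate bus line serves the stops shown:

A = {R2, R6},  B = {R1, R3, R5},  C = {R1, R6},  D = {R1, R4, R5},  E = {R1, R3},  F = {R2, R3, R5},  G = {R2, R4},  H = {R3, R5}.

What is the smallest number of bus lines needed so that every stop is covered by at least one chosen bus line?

3

Take {C, G, H}. Their union is {R1, R2, R3, R4, R5, R6}, which is all 6 stops.
No 2 of the 8 bus lines cover everything (all 28 combinations miss at least one stop), so 3 is optimal.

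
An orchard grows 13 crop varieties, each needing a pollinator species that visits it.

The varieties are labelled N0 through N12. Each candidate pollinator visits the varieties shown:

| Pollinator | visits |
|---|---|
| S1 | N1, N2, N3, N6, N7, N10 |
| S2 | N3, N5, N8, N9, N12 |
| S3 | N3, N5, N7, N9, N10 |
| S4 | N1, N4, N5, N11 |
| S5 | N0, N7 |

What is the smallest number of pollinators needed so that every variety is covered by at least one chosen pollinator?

4

S1 and S2 and S4 and S5 together: S1 ∪ S2 ∪ S4 ∪ S5 = {N0, N1, N2, N3, N4, N5, N6, N7, N8, N9, N10, N11, N12} — every variety is covered.
Only S5 contains N0, so S5 is forced; the remaining 11 varieties need at least 3 more pollinators (each remaining pollinator adds at most 5) — so at least 4 pollinators are needed, and 4 is optimal.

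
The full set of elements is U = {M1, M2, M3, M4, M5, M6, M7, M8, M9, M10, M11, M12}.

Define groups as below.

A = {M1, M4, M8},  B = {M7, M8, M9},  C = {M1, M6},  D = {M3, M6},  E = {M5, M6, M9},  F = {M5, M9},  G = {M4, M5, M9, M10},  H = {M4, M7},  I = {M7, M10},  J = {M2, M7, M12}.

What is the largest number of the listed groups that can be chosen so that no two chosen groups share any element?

A, D, F, I are pairwise disjoint (A={M1,M4,M8}; D={M3,M6}; F={M5,M9}; I={M7,M10}).
Every remaining group overlaps one of these, and no 5 of the listed groups are pairwise disjoint, so 4 is the maximum.

4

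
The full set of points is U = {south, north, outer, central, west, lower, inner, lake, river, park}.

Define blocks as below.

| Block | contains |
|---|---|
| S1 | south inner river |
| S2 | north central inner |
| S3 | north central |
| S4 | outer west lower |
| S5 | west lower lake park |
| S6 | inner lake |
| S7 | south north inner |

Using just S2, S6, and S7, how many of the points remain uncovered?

Union of S2, S6, S7 = {south, north, central, inner, lake}.
Not covered: outer, west, lower, river, park — 5 points.

5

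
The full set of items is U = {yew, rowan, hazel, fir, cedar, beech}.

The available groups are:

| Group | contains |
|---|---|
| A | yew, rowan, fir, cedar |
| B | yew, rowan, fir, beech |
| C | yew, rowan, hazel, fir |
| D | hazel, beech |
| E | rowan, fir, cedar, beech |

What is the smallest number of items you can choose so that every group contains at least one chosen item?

The 2 items {yew, beech} hit every group.
The groups A, D are pairwise disjoint, so any hitting set needs a separate item for each — at least 2. Hence 2 is optimal.

2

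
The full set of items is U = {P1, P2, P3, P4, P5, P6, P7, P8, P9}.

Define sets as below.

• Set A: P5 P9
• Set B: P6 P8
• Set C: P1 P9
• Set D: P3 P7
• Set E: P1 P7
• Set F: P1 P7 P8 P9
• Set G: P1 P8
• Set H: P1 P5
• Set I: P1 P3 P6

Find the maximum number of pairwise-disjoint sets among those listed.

3

B, D, H are pairwise disjoint (B={P6,P8}; D={P3,P7}; H={P1,P5}).
Every remaining set overlaps one of these, and no 4 of the listed sets are pairwise disjoint, so 3 is the maximum.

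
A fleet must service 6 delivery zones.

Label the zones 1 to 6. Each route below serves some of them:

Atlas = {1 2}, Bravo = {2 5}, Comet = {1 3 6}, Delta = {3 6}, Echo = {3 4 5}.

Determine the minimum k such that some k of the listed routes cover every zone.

3

Atlas and Comet and Echo together: Atlas ∪ Comet ∪ Echo = {1, 2, 3, 4, 5, 6} — every zone is covered.
Only Echo contains 4, so Echo is forced; the remaining 3 zones need at least 2 more routes (each remaining route adds at most 2) — so at least 3 routes are needed, and 3 is optimal.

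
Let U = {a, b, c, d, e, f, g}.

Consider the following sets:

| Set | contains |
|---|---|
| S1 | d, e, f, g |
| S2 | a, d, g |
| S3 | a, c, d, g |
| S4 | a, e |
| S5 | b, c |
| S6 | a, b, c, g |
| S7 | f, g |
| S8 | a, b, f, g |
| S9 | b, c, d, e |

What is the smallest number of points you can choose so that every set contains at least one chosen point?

3

Take H = {b, e, g}. Each listed set contains at least one of these, so H is a hitting set of size 3.
The sets S4, S5, S7 are pairwise disjoint, so any hitting set needs a separate point for each — at least 3. Hence 3 is optimal.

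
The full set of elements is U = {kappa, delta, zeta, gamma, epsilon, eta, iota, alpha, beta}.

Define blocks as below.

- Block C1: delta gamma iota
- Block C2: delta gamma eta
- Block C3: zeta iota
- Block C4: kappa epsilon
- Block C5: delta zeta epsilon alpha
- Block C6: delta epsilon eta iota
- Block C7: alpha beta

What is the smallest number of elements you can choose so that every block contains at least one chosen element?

4

Take H = {kappa, delta, zeta, alpha}. Each listed block contains at least one of these, so H is a hitting set of size 4.
The blocks C2, C3, C4, C7 are pairwise disjoint, so any hitting set needs a separate element for each — at least 4. Hence 4 is optimal.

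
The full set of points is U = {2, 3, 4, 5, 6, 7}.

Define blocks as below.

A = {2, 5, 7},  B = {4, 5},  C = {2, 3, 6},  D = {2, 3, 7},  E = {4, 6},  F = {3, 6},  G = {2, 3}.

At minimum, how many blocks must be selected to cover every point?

3

A and C and E together: A ∪ C ∪ E = {2, 3, 4, 5, 6, 7} — every point is covered.
No 2 of the 7 blocks cover everything (all 21 combinations miss at least one point), so 3 is optimal.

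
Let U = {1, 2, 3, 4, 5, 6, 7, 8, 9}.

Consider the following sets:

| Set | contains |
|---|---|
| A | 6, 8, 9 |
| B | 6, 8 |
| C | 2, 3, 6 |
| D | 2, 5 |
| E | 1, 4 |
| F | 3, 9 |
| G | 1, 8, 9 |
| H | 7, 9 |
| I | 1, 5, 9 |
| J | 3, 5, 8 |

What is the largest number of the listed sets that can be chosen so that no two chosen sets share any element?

B, D, E, H are pairwise disjoint (B={6,8}; D={2,5}; E={1,4}; H={7,9}).
Every remaining set overlaps one of these, and no 5 of the listed sets are pairwise disjoint, so 4 is the maximum.

4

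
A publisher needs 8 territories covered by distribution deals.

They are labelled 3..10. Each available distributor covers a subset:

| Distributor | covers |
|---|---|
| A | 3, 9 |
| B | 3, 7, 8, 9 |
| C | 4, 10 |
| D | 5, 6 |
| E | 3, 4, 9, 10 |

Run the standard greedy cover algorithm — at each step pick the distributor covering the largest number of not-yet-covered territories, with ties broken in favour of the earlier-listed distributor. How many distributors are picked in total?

Greedy: pick B (covers 4 new) → pick C (covers 2 new) → pick D (covers 2 new). Total picks: 3.

3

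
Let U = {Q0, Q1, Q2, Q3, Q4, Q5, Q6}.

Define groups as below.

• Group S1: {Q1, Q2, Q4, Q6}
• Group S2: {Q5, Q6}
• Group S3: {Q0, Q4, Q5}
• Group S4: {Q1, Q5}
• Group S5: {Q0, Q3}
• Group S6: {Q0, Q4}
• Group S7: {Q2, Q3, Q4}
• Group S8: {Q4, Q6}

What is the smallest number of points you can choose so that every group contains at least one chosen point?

H = {Q3, Q4, Q5} meets every group (each contains at least one member of H), and |H| = 3.
The groups S4, S5, S8 are pairwise disjoint, so any hitting set needs a separate point for each — at least 3. Hence 3 is optimal.

3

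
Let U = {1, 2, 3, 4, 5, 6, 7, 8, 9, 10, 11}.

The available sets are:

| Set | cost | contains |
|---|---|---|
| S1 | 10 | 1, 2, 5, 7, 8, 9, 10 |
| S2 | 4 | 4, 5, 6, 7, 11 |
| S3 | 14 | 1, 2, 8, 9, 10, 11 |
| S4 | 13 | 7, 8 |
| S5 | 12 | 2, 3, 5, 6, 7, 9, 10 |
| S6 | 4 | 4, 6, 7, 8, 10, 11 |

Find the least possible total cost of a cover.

26

S1, S2, S5 together cover every item (S1 ∪ S2 ∪ S5 = {1, 2, 3, 4, 5, 6, 7, 8, 9, 10, 11}); total cost 10 + 4 + 12 = 26.
No covering selection has total cost below 26.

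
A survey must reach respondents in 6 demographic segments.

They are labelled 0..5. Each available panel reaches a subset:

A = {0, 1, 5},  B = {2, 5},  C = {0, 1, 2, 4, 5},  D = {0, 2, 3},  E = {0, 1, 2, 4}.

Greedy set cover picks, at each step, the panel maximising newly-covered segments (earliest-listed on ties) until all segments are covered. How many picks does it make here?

Greedy: pick C (covers 5 new) → pick D (covers 1 new). Total picks: 2.

2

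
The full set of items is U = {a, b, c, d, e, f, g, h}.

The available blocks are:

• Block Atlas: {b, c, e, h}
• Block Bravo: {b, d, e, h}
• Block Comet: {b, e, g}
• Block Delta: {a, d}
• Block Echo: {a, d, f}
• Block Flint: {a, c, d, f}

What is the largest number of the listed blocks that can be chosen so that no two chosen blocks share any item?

Comet, Echo are pairwise disjoint (Comet={b,e,g}; Echo={a,d,f}).
Every remaining block overlaps one of these, and no 3 of the listed blocks are pairwise disjoint, so 2 is the maximum.

2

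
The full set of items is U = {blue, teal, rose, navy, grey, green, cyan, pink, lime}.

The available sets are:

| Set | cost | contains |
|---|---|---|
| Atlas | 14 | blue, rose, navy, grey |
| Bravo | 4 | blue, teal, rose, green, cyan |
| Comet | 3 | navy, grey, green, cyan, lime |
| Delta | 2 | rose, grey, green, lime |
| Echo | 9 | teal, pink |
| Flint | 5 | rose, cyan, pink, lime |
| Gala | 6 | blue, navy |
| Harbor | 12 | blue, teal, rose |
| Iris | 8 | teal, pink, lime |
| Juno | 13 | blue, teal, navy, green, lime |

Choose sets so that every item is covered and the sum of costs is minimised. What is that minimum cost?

Bravo, Comet, Flint together cover every item (Bravo ∪ Comet ∪ Flint = {blue, teal, rose, navy, grey, green, cyan, pink, lime}); total cost 4 + 3 + 5 = 12.
The greedy pick Delta, Bravo, Comet, Flint costs 14; no covering selection beats 12.

12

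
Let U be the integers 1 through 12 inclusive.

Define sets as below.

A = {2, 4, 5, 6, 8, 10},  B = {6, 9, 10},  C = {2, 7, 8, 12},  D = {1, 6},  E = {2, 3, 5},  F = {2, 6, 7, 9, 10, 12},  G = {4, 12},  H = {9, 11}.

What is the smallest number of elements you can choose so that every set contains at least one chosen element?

4

T = {2, 6, 11, 12} meets every set (each contains at least one member of T), and |T| = 4.
The sets D, E, G, H are pairwise disjoint, so any hitting set needs a separate element for each — at least 4. Hence 4 is optimal.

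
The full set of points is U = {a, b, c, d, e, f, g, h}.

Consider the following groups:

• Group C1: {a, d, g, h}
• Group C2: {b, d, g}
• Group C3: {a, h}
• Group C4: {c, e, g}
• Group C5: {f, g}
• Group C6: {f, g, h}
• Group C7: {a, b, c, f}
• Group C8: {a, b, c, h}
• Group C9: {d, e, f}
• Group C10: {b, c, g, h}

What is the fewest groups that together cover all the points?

3

C8, C9, and C10 cover everything between them: the union {a, b, c, d, e, f, g, h} is all of U.
No 2 of the 10 groups cover everything (all 45 combinations miss at least one point), so 3 is optimal.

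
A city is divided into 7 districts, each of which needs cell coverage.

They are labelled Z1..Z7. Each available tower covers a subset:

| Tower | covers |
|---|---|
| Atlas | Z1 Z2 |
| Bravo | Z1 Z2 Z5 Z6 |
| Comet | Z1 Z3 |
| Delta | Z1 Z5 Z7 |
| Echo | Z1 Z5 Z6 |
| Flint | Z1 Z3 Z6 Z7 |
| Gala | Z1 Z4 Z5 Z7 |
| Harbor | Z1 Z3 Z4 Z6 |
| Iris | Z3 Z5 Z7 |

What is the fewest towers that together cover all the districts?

3

Bravo and Flint and Gala together: Bravo ∪ Flint ∪ Gala = {Z1, Z2, Z3, Z4, Z5, Z6, Z7} — every district is covered.
No 2 of the 9 towers cover everything (all 36 combinations miss at least one district), so 3 is optimal.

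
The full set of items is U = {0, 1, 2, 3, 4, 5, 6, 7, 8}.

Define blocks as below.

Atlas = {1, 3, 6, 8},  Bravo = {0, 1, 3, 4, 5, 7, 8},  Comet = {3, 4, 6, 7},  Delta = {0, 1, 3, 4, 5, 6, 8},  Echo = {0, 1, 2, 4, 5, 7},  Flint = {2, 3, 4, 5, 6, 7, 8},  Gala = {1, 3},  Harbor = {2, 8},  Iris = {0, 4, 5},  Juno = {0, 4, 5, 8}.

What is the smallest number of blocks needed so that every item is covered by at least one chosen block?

2

Bravo and Flint together: Bravo ∪ Flint = {0, 1, 2, 3, 4, 5, 6, 7, 8} — every item is covered.
No single block has all 9 items (the largest, Bravo, has 7), so 2 is optimal.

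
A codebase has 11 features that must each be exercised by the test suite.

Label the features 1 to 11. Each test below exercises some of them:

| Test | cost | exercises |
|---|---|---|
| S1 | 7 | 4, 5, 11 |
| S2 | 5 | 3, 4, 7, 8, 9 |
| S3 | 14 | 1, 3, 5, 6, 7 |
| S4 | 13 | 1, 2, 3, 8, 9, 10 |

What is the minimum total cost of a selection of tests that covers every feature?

S1, S3, S4 together cover every feature (S1 ∪ S3 ∪ S4 = {1, 2, 3, 4, 5, 6, 7, 8, 9, 10, 11}); total cost 7 + 14 + 13 = 34.
The greedy pick S2, S1, S4, S3 costs 39; no covering selection beats 34.

34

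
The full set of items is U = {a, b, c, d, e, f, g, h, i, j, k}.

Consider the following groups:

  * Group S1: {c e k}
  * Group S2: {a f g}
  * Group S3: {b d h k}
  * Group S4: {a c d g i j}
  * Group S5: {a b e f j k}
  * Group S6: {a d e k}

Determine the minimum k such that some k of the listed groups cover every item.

S3 and S4 and S5 together: S3 ∪ S4 ∪ S5 = {a, b, c, d, e, f, g, h, i, j, k} — every item is covered.
Only S3 contains h, so S3 is forced; the remaining 7 items need at least 2 more groups (each remaining group adds at most 5) — so at least 3 groups are needed, and 3 is optimal.

3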